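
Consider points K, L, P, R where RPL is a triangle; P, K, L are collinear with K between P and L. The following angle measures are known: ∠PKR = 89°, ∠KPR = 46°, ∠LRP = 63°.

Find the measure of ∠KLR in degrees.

∠KLR = 71°

1. ∠LPR = 46°  [K on ray PL]
2. ∠PLR = 71°  [△RPL]
3. ∠KLR = 71°  [K on ray LP]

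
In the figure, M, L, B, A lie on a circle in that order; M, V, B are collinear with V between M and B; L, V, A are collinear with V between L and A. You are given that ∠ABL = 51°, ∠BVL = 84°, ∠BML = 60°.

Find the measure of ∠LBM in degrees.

1. ∠AML = 129°  [cyclic MLBA, opposite ∠M+∠B]
2. ∠LVM = 96°  [linear pair at V on MB]
3. ∠ALM = 24°  [△MVL]
4. ∠LAM = 27°  [△MLA]
5. ∠LBM = 27°  [same arc ML]

∠LBM = 27°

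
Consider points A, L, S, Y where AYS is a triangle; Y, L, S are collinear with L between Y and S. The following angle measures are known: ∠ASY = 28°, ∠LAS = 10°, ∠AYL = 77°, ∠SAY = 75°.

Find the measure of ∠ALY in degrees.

∠ALY = 38°

1. ∠ASL = 28°  [L on ray SY]
2. ∠ALS = 142°  [△ALS]
3. ∠ALY = 38°  [linear pair at L on YS]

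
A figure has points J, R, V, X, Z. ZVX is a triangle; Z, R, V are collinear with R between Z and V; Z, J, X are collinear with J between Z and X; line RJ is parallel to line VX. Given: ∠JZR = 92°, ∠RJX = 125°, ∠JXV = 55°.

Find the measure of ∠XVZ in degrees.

1. ∠VZX = 92°  [R on ZV, J on ZX]
2. ∠VXZ = 55°  [J on ray XZ]
3. ∠XVZ = 33°  [△ZVX]

∠XVZ = 33°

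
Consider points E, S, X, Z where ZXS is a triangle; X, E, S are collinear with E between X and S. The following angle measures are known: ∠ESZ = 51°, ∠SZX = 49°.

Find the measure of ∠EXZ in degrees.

∠EXZ = 80°

1. ∠XSZ = 51°  [E on ray SX]
2. ∠SXZ = 80°  [△ZXS]
3. ∠EXZ = 80°  [E on ray XS]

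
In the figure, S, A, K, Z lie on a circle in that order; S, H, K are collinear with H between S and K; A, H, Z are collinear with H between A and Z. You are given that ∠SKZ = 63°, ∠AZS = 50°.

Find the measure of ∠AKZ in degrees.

∠AKZ = 113°

1. ∠SAZ = 63°  [same arc SZ]
2. ∠ASZ = 67°  [△SAZ]
3. ∠AKZ = 113°  [cyclic SAKZ, opposite ∠S+∠K]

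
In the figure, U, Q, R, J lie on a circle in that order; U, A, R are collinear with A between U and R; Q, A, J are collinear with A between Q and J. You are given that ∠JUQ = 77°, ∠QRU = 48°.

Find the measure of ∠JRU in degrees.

1. ∠QJU = 48°  [same arc UQ]
2. ∠JQU = 55°  [△UQJ]
3. ∠JRU = 55°  [same arc UJ]

∠JRU = 55°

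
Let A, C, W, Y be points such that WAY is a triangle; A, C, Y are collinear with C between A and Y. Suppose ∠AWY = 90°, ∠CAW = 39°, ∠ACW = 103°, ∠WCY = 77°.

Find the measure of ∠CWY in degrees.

∠CWY = 52°

1. ∠WAY = 39°  [C on ray AY]
2. ∠AYW = 51°  [△WAY]
3. ∠CYW = 51°  [C on ray YA]
4. ∠CWY = 52°  [△WCY]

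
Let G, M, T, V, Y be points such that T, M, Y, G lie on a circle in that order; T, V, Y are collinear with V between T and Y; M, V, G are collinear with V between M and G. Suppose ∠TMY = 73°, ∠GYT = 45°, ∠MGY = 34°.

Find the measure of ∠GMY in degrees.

∠GMY = 28°

1. ∠TGY = 107°  [cyclic TMYG, opposite ∠M+∠G]
2. ∠GTY = 28°  [△TYG]
3. ∠GMY = 28°  [same arc YG]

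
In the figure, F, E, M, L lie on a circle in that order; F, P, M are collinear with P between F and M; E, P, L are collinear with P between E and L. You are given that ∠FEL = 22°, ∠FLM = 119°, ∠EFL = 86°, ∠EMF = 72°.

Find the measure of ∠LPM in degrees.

1. ∠FML = 22°  [same arc FL]
2. ∠ELF = 72°  [△FEL]
3. ∠LFM = 39°  [△FML]
4. ∠FPL = 69°  [△FPL]
5. ∠LPM = 111°  [linear pair at P on FM]

∠LPM = 111°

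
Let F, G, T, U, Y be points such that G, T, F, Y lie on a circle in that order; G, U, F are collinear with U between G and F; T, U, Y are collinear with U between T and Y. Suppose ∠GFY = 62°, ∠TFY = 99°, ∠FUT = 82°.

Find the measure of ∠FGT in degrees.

1. ∠GTY = 62°  [same arc GY]
2. ∠GUT = 98°  [linear pair at U on GF]
3. ∠FGT = 20°  [△GUT]

∠FGT = 20°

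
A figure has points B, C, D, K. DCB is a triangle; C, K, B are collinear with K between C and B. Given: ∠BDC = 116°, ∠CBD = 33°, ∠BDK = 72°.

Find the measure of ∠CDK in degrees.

∠CDK = 44°

1. ∠BCD = 31°  [△DCB]
2. ∠DBK = 33°  [K on ray BC]
3. ∠BKD = 75°  [△DKB]
4. ∠DCK = 31°  [K on ray CB]
5. ∠CKD = 105°  [linear pair at K on CB]
6. ∠CDK = 44°  [△DCK]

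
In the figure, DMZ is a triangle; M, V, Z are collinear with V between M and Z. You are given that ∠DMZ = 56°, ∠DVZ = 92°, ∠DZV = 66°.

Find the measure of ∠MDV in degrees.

1. ∠DMV = 56°  [V on ray MZ]
2. ∠DVM = 88°  [linear pair at V on MZ]
3. ∠MDV = 36°  [△DMV]

∠MDV = 36°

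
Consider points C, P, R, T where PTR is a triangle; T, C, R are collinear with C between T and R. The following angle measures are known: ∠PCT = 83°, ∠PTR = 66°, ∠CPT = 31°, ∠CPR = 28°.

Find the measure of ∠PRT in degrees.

∠PRT = 55°

1. ∠PCR = 97°  [linear pair at C on TR]
2. ∠CRP = 55°  [△PCR]
3. ∠PRT = 55°  [C on ray RT]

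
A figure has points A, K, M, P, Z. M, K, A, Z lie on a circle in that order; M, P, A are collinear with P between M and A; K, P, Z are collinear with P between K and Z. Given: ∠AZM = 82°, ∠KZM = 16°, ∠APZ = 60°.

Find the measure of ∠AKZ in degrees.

∠AKZ = 44°

1. ∠KAM = 16°  [same arc MK]
2. ∠KPM = 60°  [vertical angles at P]
3. ∠APK = 120°  [linear pair at P on MA]
4. ∠AKZ = 44°  [△KPA]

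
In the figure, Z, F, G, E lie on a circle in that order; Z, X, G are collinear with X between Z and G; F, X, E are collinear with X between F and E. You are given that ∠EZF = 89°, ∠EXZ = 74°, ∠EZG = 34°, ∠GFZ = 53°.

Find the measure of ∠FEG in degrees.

∠FEG = 55°

1. ∠EGF = 91°  [cyclic ZFGE, opposite ∠Z+∠G]
2. ∠EFG = 34°  [same arc GE]
3. ∠FEG = 55°  [△FGE]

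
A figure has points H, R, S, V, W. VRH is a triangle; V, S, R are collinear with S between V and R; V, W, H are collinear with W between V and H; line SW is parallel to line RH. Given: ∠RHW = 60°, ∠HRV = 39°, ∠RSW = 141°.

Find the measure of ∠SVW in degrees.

∠SVW = 81°

1. ∠RHV = 60°  [W on ray HV]
2. ∠HVR = 81°  [△VRH]
3. ∠SVW = 81°  [S on VR, W on VH]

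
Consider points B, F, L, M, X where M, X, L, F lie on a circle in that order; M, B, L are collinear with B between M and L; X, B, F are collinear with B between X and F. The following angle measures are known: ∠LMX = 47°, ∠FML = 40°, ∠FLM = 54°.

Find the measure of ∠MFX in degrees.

∠MFX = 39°

1. ∠LFX = 47°  [same arc XL]
2. ∠FBL = 79°  [△LBF]
3. ∠FBM = 101°  [linear pair at B on ML]
4. ∠MFX = 39°  [△MBF]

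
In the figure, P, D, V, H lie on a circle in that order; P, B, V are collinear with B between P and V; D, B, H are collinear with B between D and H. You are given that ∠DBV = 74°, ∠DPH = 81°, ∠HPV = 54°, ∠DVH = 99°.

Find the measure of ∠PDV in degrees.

∠PDV = 101°

1. ∠HDV = 54°  [same arc VH]
2. ∠DHV = 27°  [△DVH]
3. ∠DVP = 52°  [△DBV]
4. ∠DPV = 27°  [same arc DV]
5. ∠PDV = 101°  [△PDV]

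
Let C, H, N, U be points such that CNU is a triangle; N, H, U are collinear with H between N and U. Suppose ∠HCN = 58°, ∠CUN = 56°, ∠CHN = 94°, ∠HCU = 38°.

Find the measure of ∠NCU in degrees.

1. ∠CNH = 28°  [△CNH]
2. ∠CNU = 28°  [H on ray NU]
3. ∠NCU = 96°  [△CNU]

∠NCU = 96°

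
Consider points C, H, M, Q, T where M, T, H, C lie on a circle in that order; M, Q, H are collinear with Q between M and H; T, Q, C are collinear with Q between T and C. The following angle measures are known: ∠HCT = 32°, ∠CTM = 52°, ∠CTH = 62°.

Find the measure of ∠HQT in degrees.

∠HQT = 84°

1. ∠HMT = 32°  [same arc TH]
2. ∠MQT = 96°  [△MQT]
3. ∠HQT = 84°  [linear pair at Q on MH]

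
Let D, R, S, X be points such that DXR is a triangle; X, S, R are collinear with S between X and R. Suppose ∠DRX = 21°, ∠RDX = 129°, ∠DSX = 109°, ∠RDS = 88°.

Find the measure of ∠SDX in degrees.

1. ∠DXR = 30°  [△DXR]
2. ∠DXS = 30°  [S on ray XR]
3. ∠SDX = 41°  [△DXS]

∠SDX = 41°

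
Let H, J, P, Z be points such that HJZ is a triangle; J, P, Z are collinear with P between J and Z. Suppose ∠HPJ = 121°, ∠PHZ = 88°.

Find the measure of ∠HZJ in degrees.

1. ∠HPZ = 59°  [linear pair at P on JZ]
2. ∠HZP = 33°  [△HPZ]
3. ∠HZJ = 33°  [P on ray ZJ]

∠HZJ = 33°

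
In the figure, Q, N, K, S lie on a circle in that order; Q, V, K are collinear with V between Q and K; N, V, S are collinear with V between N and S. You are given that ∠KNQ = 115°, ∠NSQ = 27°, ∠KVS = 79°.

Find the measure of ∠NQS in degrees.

∠NQS = 90°

1. ∠NKQ = 27°  [same arc QN]
2. ∠NVQ = 79°  [vertical angles at V]
3. ∠KQN = 38°  [△QNK]
4. ∠QNS = 63°  [△QVN]
5. ∠NQS = 90°  [△QNS]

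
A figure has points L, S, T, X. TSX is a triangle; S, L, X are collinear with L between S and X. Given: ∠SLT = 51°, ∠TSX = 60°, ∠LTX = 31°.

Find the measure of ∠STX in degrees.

∠STX = 100°

1. ∠TLX = 129°  [linear pair at L on SX]
2. ∠LXT = 20°  [△TLX]
3. ∠SXT = 20°  [L on ray XS]
4. ∠STX = 100°  [△TSX]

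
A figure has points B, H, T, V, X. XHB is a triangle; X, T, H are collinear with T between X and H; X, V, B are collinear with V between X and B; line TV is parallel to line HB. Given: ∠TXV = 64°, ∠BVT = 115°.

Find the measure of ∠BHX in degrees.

1. ∠TVX = 65°  [linear pair at V on XB]
2. ∠VTX = 51°  [△XTV]
3. ∠BHX = 51°  [TV∥HB, corresponding at T]

∠BHX = 51°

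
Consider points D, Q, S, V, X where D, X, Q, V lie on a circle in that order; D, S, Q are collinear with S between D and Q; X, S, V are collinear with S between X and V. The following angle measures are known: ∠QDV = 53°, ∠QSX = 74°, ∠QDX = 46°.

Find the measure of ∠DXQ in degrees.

1. ∠QXV = 53°  [same arc QV]
2. ∠DQX = 53°  [△XSQ]
3. ∠DXQ = 81°  [△DXQ]

∠DXQ = 81°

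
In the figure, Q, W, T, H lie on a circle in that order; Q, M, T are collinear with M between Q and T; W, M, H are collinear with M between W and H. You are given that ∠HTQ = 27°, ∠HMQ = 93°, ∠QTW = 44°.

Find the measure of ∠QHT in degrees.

∠QHT = 110°

1. ∠QHW = 44°  [same arc QW]
2. ∠HQT = 43°  [△QMH]
3. ∠QHT = 110°  [△QTH]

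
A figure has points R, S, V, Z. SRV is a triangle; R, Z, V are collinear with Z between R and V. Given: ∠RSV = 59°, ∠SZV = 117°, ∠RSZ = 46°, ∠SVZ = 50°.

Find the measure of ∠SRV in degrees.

∠SRV = 71°

1. ∠RZS = 63°  [linear pair at Z on RV]
2. ∠SRZ = 71°  [△SRZ]
3. ∠SRV = 71°  [Z on ray RV]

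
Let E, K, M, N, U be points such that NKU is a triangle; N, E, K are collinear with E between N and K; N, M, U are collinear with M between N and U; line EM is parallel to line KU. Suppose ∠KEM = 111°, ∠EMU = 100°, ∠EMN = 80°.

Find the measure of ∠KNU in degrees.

∠KNU = 31°

1. ∠MEN = 69°  [linear pair at E on NK]
2. ∠ENM = 31°  [△NEM]
3. ∠KNU = 31°  [E on NK, M on NU]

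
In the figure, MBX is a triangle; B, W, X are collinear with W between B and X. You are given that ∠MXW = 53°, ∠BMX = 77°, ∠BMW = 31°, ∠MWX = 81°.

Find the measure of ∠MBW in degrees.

1. ∠BXM = 53°  [W on ray XB]
2. ∠MBX = 50°  [△MBX]
3. ∠MBW = 50°  [W on ray BX]

∠MBW = 50°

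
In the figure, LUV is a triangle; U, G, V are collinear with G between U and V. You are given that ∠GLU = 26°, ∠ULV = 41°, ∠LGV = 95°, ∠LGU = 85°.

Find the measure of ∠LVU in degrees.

∠LVU = 70°

1. ∠GUL = 69°  [△LUG]
2. ∠LUV = 69°  [G on ray UV]
3. ∠LVU = 70°  [△LUV]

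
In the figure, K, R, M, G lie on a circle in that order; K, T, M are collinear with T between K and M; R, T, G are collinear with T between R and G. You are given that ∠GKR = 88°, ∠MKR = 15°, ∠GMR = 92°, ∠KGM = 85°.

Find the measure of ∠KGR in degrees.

∠KGR = 70°

1. ∠KRM = 95°  [cyclic KRMG, opposite ∠R+∠G]
2. ∠KMR = 70°  [△KRM]
3. ∠KGR = 70°  [same arc KR]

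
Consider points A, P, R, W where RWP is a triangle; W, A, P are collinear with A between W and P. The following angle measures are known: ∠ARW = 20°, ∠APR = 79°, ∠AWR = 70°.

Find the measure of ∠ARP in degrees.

1. ∠RAW = 90°  [△RWA]
2. ∠PAR = 90°  [linear pair at A on WP]
3. ∠ARP = 11°  [△RAP]

∠ARP = 11°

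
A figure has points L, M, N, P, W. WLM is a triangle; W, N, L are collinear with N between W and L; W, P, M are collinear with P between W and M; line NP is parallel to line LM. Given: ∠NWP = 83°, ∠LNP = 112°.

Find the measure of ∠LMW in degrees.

∠LMW = 29°

1. ∠PNW = 68°  [linear pair at N on WL]
2. ∠NPW = 29°  [△WNP]
3. ∠LMW = 29°  [NP∥LM, corresponding at P]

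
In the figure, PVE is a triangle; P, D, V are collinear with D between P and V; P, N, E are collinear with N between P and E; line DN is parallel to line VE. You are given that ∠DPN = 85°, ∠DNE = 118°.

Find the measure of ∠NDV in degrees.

1. ∠DNP = 62°  [linear pair at N on PE]
2. ∠NDP = 33°  [△PDN]
3. ∠NDV = 147°  [linear pair at D on PV]

∠NDV = 147°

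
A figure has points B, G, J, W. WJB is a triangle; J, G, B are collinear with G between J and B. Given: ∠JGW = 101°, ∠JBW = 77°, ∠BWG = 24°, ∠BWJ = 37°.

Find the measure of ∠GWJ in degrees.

∠GWJ = 13°

1. ∠BJW = 66°  [△WJB]
2. ∠GJW = 66°  [G on ray JB]
3. ∠GWJ = 13°  [△WJG]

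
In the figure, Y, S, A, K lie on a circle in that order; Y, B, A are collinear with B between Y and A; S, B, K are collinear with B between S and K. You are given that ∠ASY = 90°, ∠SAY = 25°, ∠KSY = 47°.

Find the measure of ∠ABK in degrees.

1. ∠AYS = 65°  [△YSA]
2. ∠KAY = 47°  [same arc YK]
3. ∠AKS = 65°  [same arc SA]
4. ∠ABK = 68°  [△ABK]

∠ABK = 68°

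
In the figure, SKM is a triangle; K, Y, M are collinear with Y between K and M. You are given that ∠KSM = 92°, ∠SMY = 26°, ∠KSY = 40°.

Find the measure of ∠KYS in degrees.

1. ∠KMS = 26°  [Y on ray MK]
2. ∠MKS = 62°  [△SKM]
3. ∠SKY = 62°  [Y on ray KM]
4. ∠KYS = 78°  [△SKY]

∠KYS = 78°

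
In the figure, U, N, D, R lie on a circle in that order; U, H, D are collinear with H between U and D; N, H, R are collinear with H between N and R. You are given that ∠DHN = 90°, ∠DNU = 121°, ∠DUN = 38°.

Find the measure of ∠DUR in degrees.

1. ∠RHU = 90°  [vertical angles at H]
2. ∠NDU = 21°  [△UND]
3. ∠NRU = 21°  [same arc UN]
4. ∠DUR = 69°  [△UHR]

∠DUR = 69°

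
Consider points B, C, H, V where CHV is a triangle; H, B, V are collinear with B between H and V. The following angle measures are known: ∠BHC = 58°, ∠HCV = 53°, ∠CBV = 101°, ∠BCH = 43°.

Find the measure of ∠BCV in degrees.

1. ∠CHV = 58°  [B on ray HV]
2. ∠CVH = 69°  [△CHV]
3. ∠BVC = 69°  [B on ray VH]
4. ∠BCV = 10°  [△CBV]

∠BCV = 10°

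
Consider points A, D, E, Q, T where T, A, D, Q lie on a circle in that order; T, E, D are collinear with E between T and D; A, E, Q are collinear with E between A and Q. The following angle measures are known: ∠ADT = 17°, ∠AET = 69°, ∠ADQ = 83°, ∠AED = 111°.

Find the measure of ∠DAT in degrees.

∠DAT = 118°

1. ∠DAQ = 52°  [△AED]
2. ∠AQD = 45°  [△ADQ]
3. ∠ATD = 45°  [same arc AD]
4. ∠DAT = 118°  [△TAD]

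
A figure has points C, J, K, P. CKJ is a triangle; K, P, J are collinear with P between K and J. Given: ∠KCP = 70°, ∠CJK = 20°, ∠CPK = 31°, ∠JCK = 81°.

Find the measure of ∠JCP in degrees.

∠JCP = 11°

1. ∠CJP = 20°  [P on ray JK]
2. ∠CPJ = 149°  [linear pair at P on KJ]
3. ∠JCP = 11°  [△CPJ]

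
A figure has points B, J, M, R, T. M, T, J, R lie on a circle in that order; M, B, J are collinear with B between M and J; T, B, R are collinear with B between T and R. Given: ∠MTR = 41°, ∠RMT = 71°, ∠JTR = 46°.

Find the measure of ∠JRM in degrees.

1. ∠MJR = 41°  [same arc MR]
2. ∠JMR = 46°  [same arc JR]
3. ∠JRM = 93°  [△MJR]

∠JRM = 93°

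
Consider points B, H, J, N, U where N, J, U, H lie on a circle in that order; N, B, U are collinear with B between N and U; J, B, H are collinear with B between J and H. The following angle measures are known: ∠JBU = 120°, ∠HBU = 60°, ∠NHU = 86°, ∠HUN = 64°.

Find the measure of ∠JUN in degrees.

1. ∠JBN = 60°  [linear pair at B on NU]
2. ∠NJU = 94°  [cyclic NJUH, opposite ∠J+∠H]
3. ∠HJN = 64°  [same arc NH]
4. ∠JNU = 56°  [△NBJ]
5. ∠JUN = 30°  [△NJU]

∠JUN = 30°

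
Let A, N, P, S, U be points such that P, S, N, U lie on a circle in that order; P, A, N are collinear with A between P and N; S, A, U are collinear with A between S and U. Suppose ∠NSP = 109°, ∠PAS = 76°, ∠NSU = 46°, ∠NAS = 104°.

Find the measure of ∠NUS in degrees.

1. ∠NUP = 71°  [cyclic PSNU, opposite ∠S+∠U]
2. ∠NAU = 76°  [vertical angles at A]
3. ∠NPU = 46°  [same arc NU]
4. ∠PNU = 63°  [△PNU]
5. ∠NUS = 41°  [△NAU]

∠NUS = 41°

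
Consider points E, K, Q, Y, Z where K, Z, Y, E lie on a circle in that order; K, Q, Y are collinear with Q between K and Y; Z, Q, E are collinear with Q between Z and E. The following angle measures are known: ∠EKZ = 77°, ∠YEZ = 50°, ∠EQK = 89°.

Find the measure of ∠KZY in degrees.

∠KZY = 66°

1. ∠EYZ = 103°  [cyclic KZYE, opposite ∠K+∠Y]
2. ∠YKZ = 50°  [same arc ZY]
3. ∠EZY = 27°  [△ZYE]
4. ∠YQZ = 89°  [vertical angles at Q]
5. ∠KYZ = 64°  [△ZQY]
6. ∠KZY = 66°  [△KZY]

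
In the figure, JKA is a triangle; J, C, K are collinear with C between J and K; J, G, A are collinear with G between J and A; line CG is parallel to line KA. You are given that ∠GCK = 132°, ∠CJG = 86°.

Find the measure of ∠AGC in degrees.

1. ∠GCJ = 48°  [linear pair at C on JK]
2. ∠CGJ = 46°  [△JCG]
3. ∠AGC = 134°  [linear pair at G on JA]

∠AGC = 134°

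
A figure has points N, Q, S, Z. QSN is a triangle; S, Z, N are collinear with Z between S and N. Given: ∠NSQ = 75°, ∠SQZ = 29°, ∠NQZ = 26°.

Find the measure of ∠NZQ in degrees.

∠NZQ = 104°

1. ∠QSZ = 75°  [Z on ray SN]
2. ∠QZS = 76°  [△QSZ]
3. ∠NZQ = 104°  [linear pair at Z on SN]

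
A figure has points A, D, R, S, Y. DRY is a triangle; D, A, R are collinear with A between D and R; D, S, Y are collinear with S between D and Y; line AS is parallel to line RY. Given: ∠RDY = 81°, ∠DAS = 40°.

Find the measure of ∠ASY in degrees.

1. ∠ADS = 81°  [A on DR, S on DY]
2. ∠ASD = 59°  [△DAS]
3. ∠ASY = 121°  [linear pair at S on DY]

∠ASY = 121°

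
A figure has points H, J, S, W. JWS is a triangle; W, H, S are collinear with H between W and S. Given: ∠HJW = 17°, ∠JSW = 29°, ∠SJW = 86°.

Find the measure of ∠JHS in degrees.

∠JHS = 82°

1. ∠JWS = 65°  [△JWS]
2. ∠HWJ = 65°  [H on ray WS]
3. ∠JHW = 98°  [△JWH]
4. ∠JHS = 82°  [linear pair at H on WS]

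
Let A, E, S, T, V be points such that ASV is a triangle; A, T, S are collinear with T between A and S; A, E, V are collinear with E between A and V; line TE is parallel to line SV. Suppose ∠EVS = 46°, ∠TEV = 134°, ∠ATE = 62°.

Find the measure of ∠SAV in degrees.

1. ∠AVS = 46°  [E on ray VA]
2. ∠ASV = 62°  [TE∥SV, corresponding at T]
3. ∠SAV = 72°  [△ASV]

∠SAV = 72°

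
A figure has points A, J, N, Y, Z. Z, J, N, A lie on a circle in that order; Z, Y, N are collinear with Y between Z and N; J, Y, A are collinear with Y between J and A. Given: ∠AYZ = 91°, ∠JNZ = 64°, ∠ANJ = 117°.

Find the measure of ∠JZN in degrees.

∠JZN = 38°

1. ∠JYN = 91°  [vertical angles at Y]
2. ∠AJN = 25°  [△JYN]
3. ∠JAN = 38°  [△JNA]
4. ∠JZN = 38°  [same arc JN]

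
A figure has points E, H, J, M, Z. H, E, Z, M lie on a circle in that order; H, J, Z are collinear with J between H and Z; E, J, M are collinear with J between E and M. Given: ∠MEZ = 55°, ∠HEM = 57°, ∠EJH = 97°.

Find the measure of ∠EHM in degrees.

1. ∠HZM = 57°  [same arc HM]
2. ∠MJZ = 97°  [vertical angles at J]
3. ∠EMZ = 26°  [△ZJM]
4. ∠EZM = 99°  [△EZM]
5. ∠EHM = 81°  [cyclic HEZM, opposite ∠H+∠Z]

∠EHM = 81°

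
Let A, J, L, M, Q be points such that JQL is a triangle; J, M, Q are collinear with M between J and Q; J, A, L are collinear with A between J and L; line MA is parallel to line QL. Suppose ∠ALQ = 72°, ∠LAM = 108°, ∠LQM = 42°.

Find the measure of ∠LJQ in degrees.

1. ∠JLQ = 72°  [A on ray LJ]
2. ∠JQL = 42°  [M on ray QJ]
3. ∠LJQ = 66°  [△JQL]

∠LJQ = 66°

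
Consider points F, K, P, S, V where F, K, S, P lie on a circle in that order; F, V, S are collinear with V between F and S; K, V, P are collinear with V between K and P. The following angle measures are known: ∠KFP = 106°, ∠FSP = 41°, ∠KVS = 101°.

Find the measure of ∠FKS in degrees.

1. ∠FKP = 41°  [same arc FP]
2. ∠FVK = 79°  [linear pair at V on FS]
3. ∠FPK = 33°  [△FKP]
4. ∠KFS = 60°  [△FVK]
5. ∠FSK = 33°  [same arc FK]
6. ∠FKS = 87°  [△FKS]

∠FKS = 87°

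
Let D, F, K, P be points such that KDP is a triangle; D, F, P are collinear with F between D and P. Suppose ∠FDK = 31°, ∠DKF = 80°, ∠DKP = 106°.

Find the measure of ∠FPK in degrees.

1. ∠KDP = 31°  [F on ray DP]
2. ∠DPK = 43°  [△KDP]
3. ∠FPK = 43°  [F on ray PD]

∠FPK = 43°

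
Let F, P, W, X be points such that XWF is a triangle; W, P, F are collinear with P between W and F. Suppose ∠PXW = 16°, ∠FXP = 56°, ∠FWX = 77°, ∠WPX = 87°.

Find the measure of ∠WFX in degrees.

1. ∠FPX = 93°  [linear pair at P on WF]
2. ∠PFX = 31°  [△XPF]
3. ∠WFX = 31°  [P on ray FW]

∠WFX = 31°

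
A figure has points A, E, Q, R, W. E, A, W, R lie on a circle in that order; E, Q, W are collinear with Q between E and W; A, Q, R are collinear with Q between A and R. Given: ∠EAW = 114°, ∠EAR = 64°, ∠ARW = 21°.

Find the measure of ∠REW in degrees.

1. ∠ERW = 66°  [cyclic EAWR, opposite ∠A+∠R]
2. ∠EWR = 64°  [same arc ER]
3. ∠REW = 50°  [△EWR]

∠REW = 50°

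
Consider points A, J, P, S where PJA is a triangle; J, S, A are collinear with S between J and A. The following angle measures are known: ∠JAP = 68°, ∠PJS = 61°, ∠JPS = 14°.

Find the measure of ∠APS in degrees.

1. ∠PAS = 68°  [S on ray AJ]
2. ∠JSP = 105°  [△PJS]
3. ∠ASP = 75°  [linear pair at S on JA]
4. ∠APS = 37°  [△PSA]

∠APS = 37°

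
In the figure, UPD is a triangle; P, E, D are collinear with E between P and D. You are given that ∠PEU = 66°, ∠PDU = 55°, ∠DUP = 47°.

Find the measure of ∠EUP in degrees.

∠EUP = 36°

1. ∠DPU = 78°  [△UPD]
2. ∠EPU = 78°  [E on ray PD]
3. ∠EUP = 36°  [△UPE]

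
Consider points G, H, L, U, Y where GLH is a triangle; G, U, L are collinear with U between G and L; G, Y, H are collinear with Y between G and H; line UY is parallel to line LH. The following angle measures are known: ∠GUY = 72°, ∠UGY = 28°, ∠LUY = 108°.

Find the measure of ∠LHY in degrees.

∠LHY = 80°

1. ∠GYU = 80°  [△GUY]
2. ∠HYU = 100°  [linear pair at Y on GH]
3. ∠LHY = 80°  [UY∥LH, co-interior at H–Y]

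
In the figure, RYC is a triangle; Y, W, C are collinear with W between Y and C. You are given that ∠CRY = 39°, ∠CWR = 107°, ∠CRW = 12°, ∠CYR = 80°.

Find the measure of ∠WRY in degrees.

∠WRY = 27°

1. ∠RWY = 73°  [linear pair at W on YC]
2. ∠RYW = 80°  [W on ray YC]
3. ∠WRY = 27°  [△RYW]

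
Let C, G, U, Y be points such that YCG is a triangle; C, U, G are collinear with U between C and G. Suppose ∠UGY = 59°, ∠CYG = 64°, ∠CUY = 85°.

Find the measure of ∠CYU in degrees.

∠CYU = 38°

1. ∠CGY = 59°  [U on ray GC]
2. ∠GCY = 57°  [△YCG]
3. ∠UCY = 57°  [U on ray CG]
4. ∠CYU = 38°  [△YCU]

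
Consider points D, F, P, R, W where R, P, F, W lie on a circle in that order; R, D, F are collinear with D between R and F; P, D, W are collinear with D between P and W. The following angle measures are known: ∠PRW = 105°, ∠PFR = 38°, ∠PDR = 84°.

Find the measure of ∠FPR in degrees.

∠FPR = 83°

1. ∠PWR = 38°  [same arc RP]
2. ∠RPW = 37°  [△RPW]
3. ∠FRP = 59°  [△RDP]
4. ∠FPR = 83°  [△RPF]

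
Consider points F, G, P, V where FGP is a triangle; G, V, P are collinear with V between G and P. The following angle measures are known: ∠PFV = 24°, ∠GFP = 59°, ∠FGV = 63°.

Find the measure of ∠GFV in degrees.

1. ∠FGP = 63°  [V on ray GP]
2. ∠FPG = 58°  [△FGP]
3. ∠FPV = 58°  [V on ray PG]
4. ∠FVP = 98°  [△FVP]
5. ∠FVG = 82°  [linear pair at V on GP]
6. ∠GFV = 35°  [△FGV]

∠GFV = 35°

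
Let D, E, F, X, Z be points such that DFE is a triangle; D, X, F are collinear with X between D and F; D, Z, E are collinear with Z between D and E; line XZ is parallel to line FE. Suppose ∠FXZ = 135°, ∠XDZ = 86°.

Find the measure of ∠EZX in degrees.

∠EZX = 131°

1. ∠DXZ = 45°  [linear pair at X on DF]
2. ∠DZX = 49°  [△DXZ]
3. ∠EZX = 131°  [linear pair at Z on DE]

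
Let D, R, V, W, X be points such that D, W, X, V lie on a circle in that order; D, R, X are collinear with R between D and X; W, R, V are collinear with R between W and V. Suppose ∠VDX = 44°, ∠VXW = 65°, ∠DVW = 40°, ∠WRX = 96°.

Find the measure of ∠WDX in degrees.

∠WDX = 71°

1. ∠VWX = 44°  [same arc XV]
2. ∠WVX = 71°  [△WXV]
3. ∠WDX = 71°  [same arc WX]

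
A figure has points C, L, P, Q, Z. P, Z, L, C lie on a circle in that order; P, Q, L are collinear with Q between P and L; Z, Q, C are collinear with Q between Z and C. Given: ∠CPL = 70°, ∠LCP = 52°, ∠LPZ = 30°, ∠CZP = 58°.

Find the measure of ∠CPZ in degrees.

1. ∠CZL = 70°  [same arc LC]
2. ∠LCZ = 30°  [same arc ZL]
3. ∠CLZ = 80°  [△ZLC]
4. ∠CPZ = 100°  [cyclic PZLC, opposite ∠P+∠L]

∠CPZ = 100°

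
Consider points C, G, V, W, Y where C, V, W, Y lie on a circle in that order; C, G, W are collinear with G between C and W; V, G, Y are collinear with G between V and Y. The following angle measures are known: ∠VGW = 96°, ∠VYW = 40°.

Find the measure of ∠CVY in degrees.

1. ∠CGV = 84°  [linear pair at G on CW]
2. ∠VCW = 40°  [same arc VW]
3. ∠CVY = 56°  [△CGV]

∠CVY = 56°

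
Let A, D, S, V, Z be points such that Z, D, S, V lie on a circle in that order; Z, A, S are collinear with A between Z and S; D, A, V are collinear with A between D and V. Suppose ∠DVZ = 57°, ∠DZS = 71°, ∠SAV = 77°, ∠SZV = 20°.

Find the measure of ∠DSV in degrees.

∠DSV = 89°

1. ∠DVS = 71°  [same arc DS]
2. ∠SDV = 20°  [same arc SV]
3. ∠DSV = 89°  [△DSV]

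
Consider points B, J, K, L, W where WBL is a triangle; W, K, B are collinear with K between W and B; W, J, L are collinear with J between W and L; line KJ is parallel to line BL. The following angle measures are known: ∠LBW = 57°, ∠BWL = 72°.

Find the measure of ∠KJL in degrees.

∠KJL = 129°

1. ∠BLW = 51°  [△WBL]
2. ∠KJW = 51°  [KJ∥BL, corresponding at J]
3. ∠KJL = 129°  [linear pair at J on WL]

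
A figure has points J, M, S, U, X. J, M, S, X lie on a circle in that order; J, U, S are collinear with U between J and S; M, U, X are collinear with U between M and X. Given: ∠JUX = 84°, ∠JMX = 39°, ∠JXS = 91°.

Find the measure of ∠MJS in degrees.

1. ∠MUS = 84°  [vertical angles at U]
2. ∠JUM = 96°  [linear pair at U on JS]
3. ∠MJS = 45°  [△JUM]

∠MJS = 45°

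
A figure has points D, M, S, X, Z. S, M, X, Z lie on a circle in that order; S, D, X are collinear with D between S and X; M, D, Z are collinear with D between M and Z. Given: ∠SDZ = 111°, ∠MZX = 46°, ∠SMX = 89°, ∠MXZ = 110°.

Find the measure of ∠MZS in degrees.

∠MZS = 45°

1. ∠MSX = 46°  [same arc MX]
2. ∠MXS = 45°  [△SMX]
3. ∠MZS = 45°  [same arc SM]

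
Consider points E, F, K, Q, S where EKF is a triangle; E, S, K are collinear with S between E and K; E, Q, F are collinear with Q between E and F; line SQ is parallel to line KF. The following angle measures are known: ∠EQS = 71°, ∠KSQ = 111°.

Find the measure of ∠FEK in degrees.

∠FEK = 40°

1. ∠ESQ = 69°  [linear pair at S on EK]
2. ∠QES = 40°  [△ESQ]
3. ∠FEK = 40°  [S on EK, Q on EF]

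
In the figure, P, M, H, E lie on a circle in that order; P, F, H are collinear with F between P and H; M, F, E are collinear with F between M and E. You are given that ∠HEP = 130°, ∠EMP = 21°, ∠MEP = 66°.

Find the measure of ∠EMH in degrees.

∠EMH = 29°

1. ∠EHP = 21°  [same arc PE]
2. ∠EPH = 29°  [△PHE]
3. ∠EMH = 29°  [same arc HE]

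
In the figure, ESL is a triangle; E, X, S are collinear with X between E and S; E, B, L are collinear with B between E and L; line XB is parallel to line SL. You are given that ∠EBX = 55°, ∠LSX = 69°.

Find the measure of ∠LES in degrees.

∠LES = 56°

1. ∠ELS = 55°  [XB∥SL, corresponding at B]
2. ∠ESL = 69°  [X on ray SE]
3. ∠LES = 56°  [△ESL]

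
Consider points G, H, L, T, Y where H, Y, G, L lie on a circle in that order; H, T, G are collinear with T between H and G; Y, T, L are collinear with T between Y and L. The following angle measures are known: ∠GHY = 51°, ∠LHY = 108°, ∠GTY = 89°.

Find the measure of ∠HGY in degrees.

∠HGY = 34°

1. ∠GLY = 51°  [same arc YG]
2. ∠LGY = 72°  [cyclic HYGL, opposite ∠H+∠G]
3. ∠GYL = 57°  [△YGL]
4. ∠HGY = 34°  [△YTG]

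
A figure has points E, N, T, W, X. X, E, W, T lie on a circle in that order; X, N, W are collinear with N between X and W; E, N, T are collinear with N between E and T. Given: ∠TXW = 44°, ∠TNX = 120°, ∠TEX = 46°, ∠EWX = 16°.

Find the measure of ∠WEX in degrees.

1. ∠TWX = 46°  [same arc XT]
2. ∠WTX = 90°  [△XWT]
3. ∠WEX = 90°  [cyclic XEWT, opposite ∠E+∠T]

∠WEX = 90°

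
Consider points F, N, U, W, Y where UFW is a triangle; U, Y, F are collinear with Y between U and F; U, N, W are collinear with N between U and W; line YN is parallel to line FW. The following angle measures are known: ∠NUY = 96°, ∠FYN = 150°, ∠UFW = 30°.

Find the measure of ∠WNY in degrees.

∠WNY = 126°

1. ∠NYU = 30°  [linear pair at Y on UF]
2. ∠UNY = 54°  [△UYN]
3. ∠WNY = 126°  [linear pair at N on UW]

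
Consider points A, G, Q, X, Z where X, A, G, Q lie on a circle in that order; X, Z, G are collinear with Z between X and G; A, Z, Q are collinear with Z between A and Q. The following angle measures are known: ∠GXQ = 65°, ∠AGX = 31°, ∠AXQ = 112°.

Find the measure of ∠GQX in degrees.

1. ∠AQX = 31°  [same arc XA]
2. ∠QAX = 37°  [△XAQ]
3. ∠QGX = 37°  [same arc XQ]
4. ∠GQX = 78°  [△XGQ]

∠GQX = 78°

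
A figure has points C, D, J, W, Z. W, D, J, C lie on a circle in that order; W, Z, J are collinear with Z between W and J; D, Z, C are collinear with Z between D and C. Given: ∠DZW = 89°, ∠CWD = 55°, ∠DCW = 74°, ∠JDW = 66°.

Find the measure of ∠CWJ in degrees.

∠CWJ = 15°

1. ∠CDW = 51°  [△WDC]
2. ∠JCW = 114°  [cyclic WDJC, opposite ∠D+∠C]
3. ∠CJW = 51°  [same arc WC]
4. ∠CWJ = 15°  [△WJC]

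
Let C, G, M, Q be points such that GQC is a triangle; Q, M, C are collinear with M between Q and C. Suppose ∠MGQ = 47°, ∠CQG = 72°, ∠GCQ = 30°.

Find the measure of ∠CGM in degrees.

∠CGM = 31°

1. ∠GQM = 72°  [M on ray QC]
2. ∠GCM = 30°  [M on ray CQ]
3. ∠GMQ = 61°  [△GQM]
4. ∠CMG = 119°  [linear pair at M on QC]
5. ∠CGM = 31°  [△GMC]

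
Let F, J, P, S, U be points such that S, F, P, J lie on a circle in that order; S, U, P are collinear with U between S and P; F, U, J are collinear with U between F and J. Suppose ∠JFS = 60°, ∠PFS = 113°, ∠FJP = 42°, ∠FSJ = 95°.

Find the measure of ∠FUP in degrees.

1. ∠FJS = 25°  [△SFJ]
2. ∠FPJ = 85°  [cyclic SFPJ, opposite ∠S+∠P]
3. ∠FPS = 25°  [same arc SF]
4. ∠JFP = 53°  [△FPJ]
5. ∠FUP = 102°  [△FUP]

∠FUP = 102°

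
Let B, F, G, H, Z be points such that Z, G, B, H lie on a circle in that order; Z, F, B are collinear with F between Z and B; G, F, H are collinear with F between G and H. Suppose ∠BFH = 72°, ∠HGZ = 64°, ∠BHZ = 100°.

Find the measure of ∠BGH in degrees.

∠BGH = 16°

1. ∠HBZ = 64°  [same arc ZH]
2. ∠BZH = 16°  [△ZBH]
3. ∠BGH = 16°  [same arc BH]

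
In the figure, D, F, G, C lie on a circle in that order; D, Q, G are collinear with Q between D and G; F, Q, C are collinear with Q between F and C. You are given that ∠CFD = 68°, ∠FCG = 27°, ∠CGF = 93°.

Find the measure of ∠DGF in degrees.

1. ∠CDF = 87°  [cyclic DFGC, opposite ∠D+∠G]
2. ∠DCF = 25°  [△DFC]
3. ∠DGF = 25°  [same arc DF]

∠DGF = 25°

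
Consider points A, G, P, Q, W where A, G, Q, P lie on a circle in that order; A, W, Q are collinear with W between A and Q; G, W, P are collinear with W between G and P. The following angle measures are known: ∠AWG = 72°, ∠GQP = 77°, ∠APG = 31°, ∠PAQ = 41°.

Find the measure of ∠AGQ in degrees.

∠AGQ = 87°

1. ∠GAP = 103°  [cyclic AGQP, opposite ∠A+∠Q]
2. ∠AQG = 31°  [same arc AG]
3. ∠AGP = 46°  [△AGP]
4. ∠GAQ = 62°  [△AWG]
5. ∠AGQ = 87°  [△AGQ]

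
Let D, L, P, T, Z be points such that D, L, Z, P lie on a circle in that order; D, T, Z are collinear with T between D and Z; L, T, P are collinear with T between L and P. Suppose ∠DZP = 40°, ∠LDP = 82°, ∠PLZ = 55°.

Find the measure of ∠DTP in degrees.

1. ∠DLP = 40°  [same arc DP]
2. ∠DPL = 58°  [△DLP]
3. ∠PDZ = 55°  [same arc ZP]
4. ∠DTP = 67°  [△DTP]

∠DTP = 67°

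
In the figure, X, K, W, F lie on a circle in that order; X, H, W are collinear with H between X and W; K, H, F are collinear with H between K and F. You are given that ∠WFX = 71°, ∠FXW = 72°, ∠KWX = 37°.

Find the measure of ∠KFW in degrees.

1. ∠WKX = 109°  [cyclic XKWF, opposite ∠K+∠F]
2. ∠KXW = 34°  [△XKW]
3. ∠KFW = 34°  [same arc KW]

∠KFW = 34°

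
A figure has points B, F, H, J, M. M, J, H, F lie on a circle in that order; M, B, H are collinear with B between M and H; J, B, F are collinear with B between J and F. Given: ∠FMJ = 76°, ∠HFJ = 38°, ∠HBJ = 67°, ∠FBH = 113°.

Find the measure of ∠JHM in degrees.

∠JHM = 75°

1. ∠FHJ = 104°  [cyclic MJHF, opposite ∠M+∠H]
2. ∠FJH = 38°  [△JHF]
3. ∠JHM = 75°  [△JBH]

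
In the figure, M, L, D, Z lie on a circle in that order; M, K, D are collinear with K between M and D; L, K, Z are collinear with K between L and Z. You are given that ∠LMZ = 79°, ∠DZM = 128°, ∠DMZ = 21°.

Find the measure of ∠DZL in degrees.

1. ∠LDZ = 101°  [cyclic MLDZ, opposite ∠M+∠D]
2. ∠DLZ = 21°  [same arc DZ]
3. ∠DZL = 58°  [△LDZ]

∠DZL = 58°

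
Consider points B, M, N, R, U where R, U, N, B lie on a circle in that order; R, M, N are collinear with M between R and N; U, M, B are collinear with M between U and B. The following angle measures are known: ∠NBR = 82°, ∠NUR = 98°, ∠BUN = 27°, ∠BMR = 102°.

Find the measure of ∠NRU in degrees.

1. ∠BRN = 27°  [same arc NB]
2. ∠NMU = 102°  [vertical angles at M]
3. ∠BNR = 71°  [△RNB]
4. ∠RMU = 78°  [linear pair at M on RN]
5. ∠BUR = 71°  [same arc RB]
6. ∠NRU = 31°  [△RMU]

∠NRU = 31°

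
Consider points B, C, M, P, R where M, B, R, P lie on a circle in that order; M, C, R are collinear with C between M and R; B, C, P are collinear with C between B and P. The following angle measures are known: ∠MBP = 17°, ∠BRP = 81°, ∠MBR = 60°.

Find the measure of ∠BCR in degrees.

∠BCR = 73°

1. ∠MRP = 17°  [same arc MP]
2. ∠BMP = 99°  [cyclic MBRP, opposite ∠M+∠R]
3. ∠MPR = 120°  [cyclic MBRP, opposite ∠B+∠P]
4. ∠PMR = 43°  [△MRP]
5. ∠BPM = 64°  [△MBP]
6. ∠PBR = 43°  [same arc RP]
7. ∠BRM = 64°  [same arc MB]
8. ∠BCR = 73°  [△BCR]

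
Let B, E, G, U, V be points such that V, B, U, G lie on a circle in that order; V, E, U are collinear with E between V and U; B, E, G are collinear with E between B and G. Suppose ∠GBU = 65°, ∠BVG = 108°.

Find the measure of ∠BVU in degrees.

1. ∠BUG = 72°  [cyclic VBUG, opposite ∠V+∠U]
2. ∠BGU = 43°  [△BUG]
3. ∠BVU = 43°  [same arc BU]

∠BVU = 43°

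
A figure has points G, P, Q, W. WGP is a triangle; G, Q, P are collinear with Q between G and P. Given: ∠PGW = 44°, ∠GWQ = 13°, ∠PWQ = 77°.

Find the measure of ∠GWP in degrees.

∠GWP = 90°

1. ∠QGW = 44°  [Q on ray GP]
2. ∠GQW = 123°  [△WGQ]
3. ∠PQW = 57°  [linear pair at Q on GP]
4. ∠QPW = 46°  [△WQP]
5. ∠GPW = 46°  [Q on ray PG]
6. ∠GWP = 90°  [△WGP]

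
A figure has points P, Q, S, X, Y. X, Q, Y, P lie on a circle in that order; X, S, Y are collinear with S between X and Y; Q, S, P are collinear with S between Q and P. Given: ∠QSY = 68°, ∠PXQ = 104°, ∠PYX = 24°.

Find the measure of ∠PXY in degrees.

∠PXY = 60°

1. ∠PSX = 68°  [vertical angles at S]
2. ∠PQX = 24°  [same arc XP]
3. ∠QPX = 52°  [△XQP]
4. ∠PXY = 60°  [△XSP]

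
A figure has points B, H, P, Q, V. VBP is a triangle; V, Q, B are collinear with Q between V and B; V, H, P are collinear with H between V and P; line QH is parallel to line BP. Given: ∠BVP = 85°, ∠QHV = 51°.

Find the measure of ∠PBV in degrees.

1. ∠HVQ = 85°  [Q on VB, H on VP]
2. ∠HQV = 44°  [△VQH]
3. ∠PBV = 44°  [QH∥BP, corresponding at Q]

∠PBV = 44°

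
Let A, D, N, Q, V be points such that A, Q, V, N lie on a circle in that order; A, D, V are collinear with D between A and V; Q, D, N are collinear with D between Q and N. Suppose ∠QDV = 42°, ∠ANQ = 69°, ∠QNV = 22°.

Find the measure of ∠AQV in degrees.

1. ∠AVQ = 69°  [same arc AQ]
2. ∠QAV = 22°  [same arc QV]
3. ∠AQV = 89°  [△AQV]

∠AQV = 89°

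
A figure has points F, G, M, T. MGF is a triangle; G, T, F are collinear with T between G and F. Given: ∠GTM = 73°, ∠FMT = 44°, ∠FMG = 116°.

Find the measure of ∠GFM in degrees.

∠GFM = 29°

1. ∠FTM = 107°  [linear pair at T on GF]
2. ∠MFT = 29°  [△MTF]
3. ∠GFM = 29°  [T on ray FG]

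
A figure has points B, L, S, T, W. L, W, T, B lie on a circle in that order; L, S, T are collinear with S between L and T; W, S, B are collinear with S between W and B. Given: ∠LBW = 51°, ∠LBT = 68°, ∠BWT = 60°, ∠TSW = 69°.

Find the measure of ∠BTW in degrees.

1. ∠LTW = 51°  [same arc LW]
2. ∠LWT = 112°  [cyclic LWTB, opposite ∠W+∠B]
3. ∠TLW = 17°  [△LWT]
4. ∠TBW = 17°  [same arc WT]
5. ∠BTW = 103°  [△WTB]

∠BTW = 103°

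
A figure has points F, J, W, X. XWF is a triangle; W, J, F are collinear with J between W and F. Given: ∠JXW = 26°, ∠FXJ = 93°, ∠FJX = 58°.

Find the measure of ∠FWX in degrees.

1. ∠WJX = 122°  [linear pair at J on WF]
2. ∠JWX = 32°  [△XWJ]
3. ∠FWX = 32°  [J on ray WF]

∠FWX = 32°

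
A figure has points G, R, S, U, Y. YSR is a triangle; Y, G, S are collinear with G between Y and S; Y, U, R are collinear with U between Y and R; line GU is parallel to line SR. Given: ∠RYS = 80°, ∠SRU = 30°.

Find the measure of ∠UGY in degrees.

∠UGY = 70°

1. ∠SRY = 30°  [U on ray RY]
2. ∠RSY = 70°  [△YSR]
3. ∠UGY = 70°  [GU∥SR, corresponding at G]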